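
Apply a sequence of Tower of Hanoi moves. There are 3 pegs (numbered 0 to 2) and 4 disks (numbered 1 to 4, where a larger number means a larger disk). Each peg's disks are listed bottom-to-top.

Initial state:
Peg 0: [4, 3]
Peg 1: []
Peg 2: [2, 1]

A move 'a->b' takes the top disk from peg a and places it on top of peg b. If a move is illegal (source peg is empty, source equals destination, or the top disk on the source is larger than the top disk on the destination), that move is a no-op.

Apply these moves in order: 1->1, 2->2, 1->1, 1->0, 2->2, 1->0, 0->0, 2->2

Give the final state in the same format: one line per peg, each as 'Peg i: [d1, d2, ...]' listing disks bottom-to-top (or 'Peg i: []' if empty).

Answer: Peg 0: [4, 3]
Peg 1: []
Peg 2: [2, 1]

Derivation:
After move 1 (1->1):
Peg 0: [4, 3]
Peg 1: []
Peg 2: [2, 1]

After move 2 (2->2):
Peg 0: [4, 3]
Peg 1: []
Peg 2: [2, 1]

After move 3 (1->1):
Peg 0: [4, 3]
Peg 1: []
Peg 2: [2, 1]

After move 4 (1->0):
Peg 0: [4, 3]
Peg 1: []
Peg 2: [2, 1]

After move 5 (2->2):
Peg 0: [4, 3]
Peg 1: []
Peg 2: [2, 1]

After move 6 (1->0):
Peg 0: [4, 3]
Peg 1: []
Peg 2: [2, 1]

After move 7 (0->0):
Peg 0: [4, 3]
Peg 1: []
Peg 2: [2, 1]

After move 8 (2->2):
Peg 0: [4, 3]
Peg 1: []
Peg 2: [2, 1]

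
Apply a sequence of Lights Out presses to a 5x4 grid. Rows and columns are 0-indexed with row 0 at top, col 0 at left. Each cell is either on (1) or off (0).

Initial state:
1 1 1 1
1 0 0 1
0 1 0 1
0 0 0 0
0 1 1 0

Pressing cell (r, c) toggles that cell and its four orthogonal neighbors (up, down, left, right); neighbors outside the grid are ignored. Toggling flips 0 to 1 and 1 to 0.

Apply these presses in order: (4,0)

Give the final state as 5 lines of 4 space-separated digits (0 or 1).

After press 1 at (4,0):
1 1 1 1
1 0 0 1
0 1 0 1
1 0 0 0
1 0 1 0

Answer: 1 1 1 1
1 0 0 1
0 1 0 1
1 0 0 0
1 0 1 0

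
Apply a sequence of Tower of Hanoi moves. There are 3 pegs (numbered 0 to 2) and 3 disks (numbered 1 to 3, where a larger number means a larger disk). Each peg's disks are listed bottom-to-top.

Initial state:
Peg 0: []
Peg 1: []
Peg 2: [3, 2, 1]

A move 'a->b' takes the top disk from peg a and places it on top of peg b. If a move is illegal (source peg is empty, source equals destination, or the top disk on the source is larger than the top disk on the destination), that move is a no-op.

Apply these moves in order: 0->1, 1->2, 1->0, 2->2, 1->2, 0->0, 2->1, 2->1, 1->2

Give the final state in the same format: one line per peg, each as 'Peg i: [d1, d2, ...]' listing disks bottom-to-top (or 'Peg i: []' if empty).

Answer: Peg 0: []
Peg 1: []
Peg 2: [3, 2, 1]

Derivation:
After move 1 (0->1):
Peg 0: []
Peg 1: []
Peg 2: [3, 2, 1]

After move 2 (1->2):
Peg 0: []
Peg 1: []
Peg 2: [3, 2, 1]

After move 3 (1->0):
Peg 0: []
Peg 1: []
Peg 2: [3, 2, 1]

After move 4 (2->2):
Peg 0: []
Peg 1: []
Peg 2: [3, 2, 1]

After move 5 (1->2):
Peg 0: []
Peg 1: []
Peg 2: [3, 2, 1]

After move 6 (0->0):
Peg 0: []
Peg 1: []
Peg 2: [3, 2, 1]

After move 7 (2->1):
Peg 0: []
Peg 1: [1]
Peg 2: [3, 2]

After move 8 (2->1):
Peg 0: []
Peg 1: [1]
Peg 2: [3, 2]

After move 9 (1->2):
Peg 0: []
Peg 1: []
Peg 2: [3, 2, 1]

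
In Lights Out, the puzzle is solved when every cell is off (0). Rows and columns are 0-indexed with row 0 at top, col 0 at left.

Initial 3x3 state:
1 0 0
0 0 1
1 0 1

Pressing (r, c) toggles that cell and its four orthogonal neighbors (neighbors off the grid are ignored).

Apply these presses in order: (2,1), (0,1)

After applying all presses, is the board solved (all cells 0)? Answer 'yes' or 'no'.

After press 1 at (2,1):
1 0 0
0 1 1
0 1 0

After press 2 at (0,1):
0 1 1
0 0 1
0 1 0

Lights still on: 4

Answer: no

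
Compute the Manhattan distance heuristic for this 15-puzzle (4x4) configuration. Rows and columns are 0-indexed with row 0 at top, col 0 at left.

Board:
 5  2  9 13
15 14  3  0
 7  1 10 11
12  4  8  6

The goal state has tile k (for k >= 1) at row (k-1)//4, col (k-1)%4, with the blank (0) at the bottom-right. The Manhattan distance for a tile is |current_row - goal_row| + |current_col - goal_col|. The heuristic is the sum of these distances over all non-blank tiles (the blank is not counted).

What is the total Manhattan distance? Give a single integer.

Answer: 42

Derivation:
Tile 5: at (0,0), goal (1,0), distance |0-1|+|0-0| = 1
Tile 2: at (0,1), goal (0,1), distance |0-0|+|1-1| = 0
Tile 9: at (0,2), goal (2,0), distance |0-2|+|2-0| = 4
Tile 13: at (0,3), goal (3,0), distance |0-3|+|3-0| = 6
Tile 15: at (1,0), goal (3,2), distance |1-3|+|0-2| = 4
Tile 14: at (1,1), goal (3,1), distance |1-3|+|1-1| = 2
Tile 3: at (1,2), goal (0,2), distance |1-0|+|2-2| = 1
Tile 7: at (2,0), goal (1,2), distance |2-1|+|0-2| = 3
Tile 1: at (2,1), goal (0,0), distance |2-0|+|1-0| = 3
Tile 10: at (2,2), goal (2,1), distance |2-2|+|2-1| = 1
Tile 11: at (2,3), goal (2,2), distance |2-2|+|3-2| = 1
Tile 12: at (3,0), goal (2,3), distance |3-2|+|0-3| = 4
Tile 4: at (3,1), goal (0,3), distance |3-0|+|1-3| = 5
Tile 8: at (3,2), goal (1,3), distance |3-1|+|2-3| = 3
Tile 6: at (3,3), goal (1,1), distance |3-1|+|3-1| = 4
Sum: 1 + 0 + 4 + 6 + 4 + 2 + 1 + 3 + 3 + 1 + 1 + 4 + 5 + 3 + 4 = 42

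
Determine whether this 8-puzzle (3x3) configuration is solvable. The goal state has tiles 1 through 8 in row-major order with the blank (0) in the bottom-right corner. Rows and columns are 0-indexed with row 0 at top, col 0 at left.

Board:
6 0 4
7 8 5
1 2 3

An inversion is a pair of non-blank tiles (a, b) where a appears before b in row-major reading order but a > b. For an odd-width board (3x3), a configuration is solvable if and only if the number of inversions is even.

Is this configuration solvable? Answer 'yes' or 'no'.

Inversions (pairs i<j in row-major order where tile[i] > tile[j] > 0): 19
19 is odd, so the puzzle is not solvable.

Answer: no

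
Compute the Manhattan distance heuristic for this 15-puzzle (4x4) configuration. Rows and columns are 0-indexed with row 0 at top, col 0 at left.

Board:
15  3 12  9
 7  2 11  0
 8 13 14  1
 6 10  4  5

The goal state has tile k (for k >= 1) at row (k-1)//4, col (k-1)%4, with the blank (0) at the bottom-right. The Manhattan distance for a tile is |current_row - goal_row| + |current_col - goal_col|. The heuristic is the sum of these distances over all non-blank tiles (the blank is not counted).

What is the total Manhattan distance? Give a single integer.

Answer: 44

Derivation:
Tile 15: (0,0)->(3,2) = 5
Tile 3: (0,1)->(0,2) = 1
Tile 12: (0,2)->(2,3) = 3
Tile 9: (0,3)->(2,0) = 5
Tile 7: (1,0)->(1,2) = 2
Tile 2: (1,1)->(0,1) = 1
Tile 11: (1,2)->(2,2) = 1
Tile 8: (2,0)->(1,3) = 4
Tile 13: (2,1)->(3,0) = 2
Tile 14: (2,2)->(3,1) = 2
Tile 1: (2,3)->(0,0) = 5
Tile 6: (3,0)->(1,1) = 3
Tile 10: (3,1)->(2,1) = 1
Tile 4: (3,2)->(0,3) = 4
Tile 5: (3,3)->(1,0) = 5
Sum: 5 + 1 + 3 + 5 + 2 + 1 + 1 + 4 + 2 + 2 + 5 + 3 + 1 + 4 + 5 = 44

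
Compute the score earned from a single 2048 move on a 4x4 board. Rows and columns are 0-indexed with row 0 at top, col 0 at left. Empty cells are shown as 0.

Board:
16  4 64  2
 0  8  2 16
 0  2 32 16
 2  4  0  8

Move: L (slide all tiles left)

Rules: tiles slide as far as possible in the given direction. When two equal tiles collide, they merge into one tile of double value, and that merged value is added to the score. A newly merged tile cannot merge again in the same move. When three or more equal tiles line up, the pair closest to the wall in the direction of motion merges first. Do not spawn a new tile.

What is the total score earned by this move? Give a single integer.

Slide left:
row 0: [16, 4, 64, 2] -> [16, 4, 64, 2]  score +0 (running 0)
row 1: [0, 8, 2, 16] -> [8, 2, 16, 0]  score +0 (running 0)
row 2: [0, 2, 32, 16] -> [2, 32, 16, 0]  score +0 (running 0)
row 3: [2, 4, 0, 8] -> [2, 4, 8, 0]  score +0 (running 0)
Board after move:
16  4 64  2
 8  2 16  0
 2 32 16  0
 2  4  8  0

Answer: 0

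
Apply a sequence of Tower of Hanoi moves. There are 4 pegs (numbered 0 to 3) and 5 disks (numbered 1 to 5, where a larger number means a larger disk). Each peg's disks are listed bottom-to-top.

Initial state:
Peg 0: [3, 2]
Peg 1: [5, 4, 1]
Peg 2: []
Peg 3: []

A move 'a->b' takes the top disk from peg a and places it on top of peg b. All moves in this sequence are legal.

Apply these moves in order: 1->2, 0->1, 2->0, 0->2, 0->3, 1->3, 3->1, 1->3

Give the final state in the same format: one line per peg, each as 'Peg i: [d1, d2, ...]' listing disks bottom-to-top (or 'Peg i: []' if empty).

After move 1 (1->2):
Peg 0: [3, 2]
Peg 1: [5, 4]
Peg 2: [1]
Peg 3: []

After move 2 (0->1):
Peg 0: [3]
Peg 1: [5, 4, 2]
Peg 2: [1]
Peg 3: []

After move 3 (2->0):
Peg 0: [3, 1]
Peg 1: [5, 4, 2]
Peg 2: []
Peg 3: []

After move 4 (0->2):
Peg 0: [3]
Peg 1: [5, 4, 2]
Peg 2: [1]
Peg 3: []

After move 5 (0->3):
Peg 0: []
Peg 1: [5, 4, 2]
Peg 2: [1]
Peg 3: [3]

After move 6 (1->3):
Peg 0: []
Peg 1: [5, 4]
Peg 2: [1]
Peg 3: [3, 2]

After move 7 (3->1):
Peg 0: []
Peg 1: [5, 4, 2]
Peg 2: [1]
Peg 3: [3]

After move 8 (1->3):
Peg 0: []
Peg 1: [5, 4]
Peg 2: [1]
Peg 3: [3, 2]

Answer: Peg 0: []
Peg 1: [5, 4]
Peg 2: [1]
Peg 3: [3, 2]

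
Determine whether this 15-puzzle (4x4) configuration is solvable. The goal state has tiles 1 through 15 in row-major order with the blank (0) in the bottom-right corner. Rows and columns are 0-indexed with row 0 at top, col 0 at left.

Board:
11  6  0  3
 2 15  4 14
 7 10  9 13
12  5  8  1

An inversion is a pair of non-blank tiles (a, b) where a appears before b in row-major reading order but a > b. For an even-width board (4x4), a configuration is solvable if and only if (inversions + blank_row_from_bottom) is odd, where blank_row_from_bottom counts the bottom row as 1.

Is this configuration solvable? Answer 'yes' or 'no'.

Answer: yes

Derivation:
Inversions: 55
Blank is in row 0 (0-indexed from top), which is row 4 counting from the bottom (bottom = 1).
55 + 4 = 59, which is odd, so the puzzle is solvable.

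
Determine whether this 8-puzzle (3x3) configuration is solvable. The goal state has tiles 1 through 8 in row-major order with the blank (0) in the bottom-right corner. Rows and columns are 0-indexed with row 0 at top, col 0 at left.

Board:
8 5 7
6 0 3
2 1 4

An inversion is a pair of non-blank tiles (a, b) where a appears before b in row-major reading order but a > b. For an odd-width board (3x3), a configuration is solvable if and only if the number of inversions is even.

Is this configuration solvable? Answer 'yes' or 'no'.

Answer: no

Derivation:
Inversions (pairs i<j in row-major order where tile[i] > tile[j] > 0): 23
23 is odd, so the puzzle is not solvable.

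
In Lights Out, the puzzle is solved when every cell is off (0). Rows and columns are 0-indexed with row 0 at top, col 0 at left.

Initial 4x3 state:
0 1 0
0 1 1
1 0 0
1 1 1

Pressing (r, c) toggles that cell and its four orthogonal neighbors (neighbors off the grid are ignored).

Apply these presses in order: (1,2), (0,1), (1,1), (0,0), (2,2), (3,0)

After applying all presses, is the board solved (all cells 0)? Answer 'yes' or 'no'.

Answer: yes

Derivation:
After press 1 at (1,2):
0 1 1
0 0 0
1 0 1
1 1 1

After press 2 at (0,1):
1 0 0
0 1 0
1 0 1
1 1 1

After press 3 at (1,1):
1 1 0
1 0 1
1 1 1
1 1 1

After press 4 at (0,0):
0 0 0
0 0 1
1 1 1
1 1 1

After press 5 at (2,2):
0 0 0
0 0 0
1 0 0
1 1 0

After press 6 at (3,0):
0 0 0
0 0 0
0 0 0
0 0 0

Lights still on: 0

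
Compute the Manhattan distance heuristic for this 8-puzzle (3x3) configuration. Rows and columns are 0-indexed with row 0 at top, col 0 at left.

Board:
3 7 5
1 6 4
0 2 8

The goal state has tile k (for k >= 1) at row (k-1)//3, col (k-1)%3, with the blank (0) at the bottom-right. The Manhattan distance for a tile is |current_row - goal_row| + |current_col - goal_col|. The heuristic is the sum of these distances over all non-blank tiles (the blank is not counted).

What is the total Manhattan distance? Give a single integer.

Answer: 14

Derivation:
Tile 3: (0,0)->(0,2) = 2
Tile 7: (0,1)->(2,0) = 3
Tile 5: (0,2)->(1,1) = 2
Tile 1: (1,0)->(0,0) = 1
Tile 6: (1,1)->(1,2) = 1
Tile 4: (1,2)->(1,0) = 2
Tile 2: (2,1)->(0,1) = 2
Tile 8: (2,2)->(2,1) = 1
Sum: 2 + 3 + 2 + 1 + 1 + 2 + 2 + 1 = 14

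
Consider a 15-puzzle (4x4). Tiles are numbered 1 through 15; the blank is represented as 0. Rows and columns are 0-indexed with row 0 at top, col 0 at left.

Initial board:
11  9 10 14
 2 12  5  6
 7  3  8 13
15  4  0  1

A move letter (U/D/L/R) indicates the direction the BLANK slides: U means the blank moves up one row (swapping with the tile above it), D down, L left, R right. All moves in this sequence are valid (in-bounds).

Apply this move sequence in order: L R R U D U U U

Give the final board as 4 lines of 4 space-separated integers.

After move 1 (L):
11  9 10 14
 2 12  5  6
 7  3  8 13
15  0  4  1

After move 2 (R):
11  9 10 14
 2 12  5  6
 7  3  8 13
15  4  0  1

After move 3 (R):
11  9 10 14
 2 12  5  6
 7  3  8 13
15  4  1  0

After move 4 (U):
11  9 10 14
 2 12  5  6
 7  3  8  0
15  4  1 13

After move 5 (D):
11  9 10 14
 2 12  5  6
 7  3  8 13
15  4  1  0

After move 6 (U):
11  9 10 14
 2 12  5  6
 7  3  8  0
15  4  1 13

After move 7 (U):
11  9 10 14
 2 12  5  0
 7  3  8  6
15  4  1 13

After move 8 (U):
11  9 10  0
 2 12  5 14
 7  3  8  6
15  4  1 13

Answer: 11  9 10  0
 2 12  5 14
 7  3  8  6
15  4  1 13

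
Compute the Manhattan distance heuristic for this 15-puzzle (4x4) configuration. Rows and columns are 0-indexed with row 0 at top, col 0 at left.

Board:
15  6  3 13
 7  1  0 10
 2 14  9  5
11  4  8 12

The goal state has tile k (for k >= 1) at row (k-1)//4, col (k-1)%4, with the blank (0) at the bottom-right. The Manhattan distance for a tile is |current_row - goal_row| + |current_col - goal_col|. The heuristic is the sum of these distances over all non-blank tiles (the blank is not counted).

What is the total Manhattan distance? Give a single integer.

Tile 15: (0,0)->(3,2) = 5
Tile 6: (0,1)->(1,1) = 1
Tile 3: (0,2)->(0,2) = 0
Tile 13: (0,3)->(3,0) = 6
Tile 7: (1,0)->(1,2) = 2
Tile 1: (1,1)->(0,0) = 2
Tile 10: (1,3)->(2,1) = 3
Tile 2: (2,0)->(0,1) = 3
Tile 14: (2,1)->(3,1) = 1
Tile 9: (2,2)->(2,0) = 2
Tile 5: (2,3)->(1,0) = 4
Tile 11: (3,0)->(2,2) = 3
Tile 4: (3,1)->(0,3) = 5
Tile 8: (3,2)->(1,3) = 3
Tile 12: (3,3)->(2,3) = 1
Sum: 5 + 1 + 0 + 6 + 2 + 2 + 3 + 3 + 1 + 2 + 4 + 3 + 5 + 3 + 1 = 41

Answer: 41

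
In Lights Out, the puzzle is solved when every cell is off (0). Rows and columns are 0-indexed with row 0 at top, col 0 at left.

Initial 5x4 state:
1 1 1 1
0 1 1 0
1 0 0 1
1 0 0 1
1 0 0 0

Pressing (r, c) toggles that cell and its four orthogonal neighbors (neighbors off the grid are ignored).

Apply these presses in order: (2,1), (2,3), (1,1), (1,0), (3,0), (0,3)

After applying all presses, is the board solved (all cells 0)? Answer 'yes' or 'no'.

After press 1 at (2,1):
1 1 1 1
0 0 1 0
0 1 1 1
1 1 0 1
1 0 0 0

After press 2 at (2,3):
1 1 1 1
0 0 1 1
0 1 0 0
1 1 0 0
1 0 0 0

After press 3 at (1,1):
1 0 1 1
1 1 0 1
0 0 0 0
1 1 0 0
1 0 0 0

After press 4 at (1,0):
0 0 1 1
0 0 0 1
1 0 0 0
1 1 0 0
1 0 0 0

After press 5 at (3,0):
0 0 1 1
0 0 0 1
0 0 0 0
0 0 0 0
0 0 0 0

After press 6 at (0,3):
0 0 0 0
0 0 0 0
0 0 0 0
0 0 0 0
0 0 0 0

Lights still on: 0

Answer: yes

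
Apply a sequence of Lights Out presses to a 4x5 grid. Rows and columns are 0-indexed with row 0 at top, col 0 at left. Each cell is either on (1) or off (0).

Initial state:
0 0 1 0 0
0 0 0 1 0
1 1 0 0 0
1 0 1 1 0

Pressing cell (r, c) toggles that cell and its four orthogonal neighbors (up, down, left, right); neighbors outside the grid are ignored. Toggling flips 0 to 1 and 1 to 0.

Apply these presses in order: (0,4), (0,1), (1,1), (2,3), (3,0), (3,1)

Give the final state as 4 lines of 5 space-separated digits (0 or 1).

After press 1 at (0,4):
0 0 1 1 1
0 0 0 1 1
1 1 0 0 0
1 0 1 1 0

After press 2 at (0,1):
1 1 0 1 1
0 1 0 1 1
1 1 0 0 0
1 0 1 1 0

After press 3 at (1,1):
1 0 0 1 1
1 0 1 1 1
1 0 0 0 0
1 0 1 1 0

After press 4 at (2,3):
1 0 0 1 1
1 0 1 0 1
1 0 1 1 1
1 0 1 0 0

After press 5 at (3,0):
1 0 0 1 1
1 0 1 0 1
0 0 1 1 1
0 1 1 0 0

After press 6 at (3,1):
1 0 0 1 1
1 0 1 0 1
0 1 1 1 1
1 0 0 0 0

Answer: 1 0 0 1 1
1 0 1 0 1
0 1 1 1 1
1 0 0 0 0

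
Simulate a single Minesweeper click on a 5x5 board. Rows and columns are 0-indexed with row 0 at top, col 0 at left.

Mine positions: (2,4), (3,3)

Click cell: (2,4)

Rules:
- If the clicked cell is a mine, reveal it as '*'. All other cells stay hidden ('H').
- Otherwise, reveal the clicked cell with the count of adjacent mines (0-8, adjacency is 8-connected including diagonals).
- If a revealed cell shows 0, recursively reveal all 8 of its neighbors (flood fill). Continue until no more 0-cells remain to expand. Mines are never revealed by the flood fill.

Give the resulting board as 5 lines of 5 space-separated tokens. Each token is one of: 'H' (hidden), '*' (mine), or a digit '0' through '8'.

H H H H H
H H H H H
H H H H *
H H H H H
H H H H H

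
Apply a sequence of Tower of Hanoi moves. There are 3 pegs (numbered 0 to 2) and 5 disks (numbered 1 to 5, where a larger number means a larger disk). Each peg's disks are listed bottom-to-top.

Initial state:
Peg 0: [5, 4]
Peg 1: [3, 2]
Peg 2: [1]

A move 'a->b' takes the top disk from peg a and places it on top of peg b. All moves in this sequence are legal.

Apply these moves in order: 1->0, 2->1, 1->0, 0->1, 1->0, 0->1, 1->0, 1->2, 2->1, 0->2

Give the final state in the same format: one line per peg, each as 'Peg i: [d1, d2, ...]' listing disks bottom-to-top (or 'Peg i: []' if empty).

After move 1 (1->0):
Peg 0: [5, 4, 2]
Peg 1: [3]
Peg 2: [1]

After move 2 (2->1):
Peg 0: [5, 4, 2]
Peg 1: [3, 1]
Peg 2: []

After move 3 (1->0):
Peg 0: [5, 4, 2, 1]
Peg 1: [3]
Peg 2: []

After move 4 (0->1):
Peg 0: [5, 4, 2]
Peg 1: [3, 1]
Peg 2: []

After move 5 (1->0):
Peg 0: [5, 4, 2, 1]
Peg 1: [3]
Peg 2: []

After move 6 (0->1):
Peg 0: [5, 4, 2]
Peg 1: [3, 1]
Peg 2: []

After move 7 (1->0):
Peg 0: [5, 4, 2, 1]
Peg 1: [3]
Peg 2: []

After move 8 (1->2):
Peg 0: [5, 4, 2, 1]
Peg 1: []
Peg 2: [3]

After move 9 (2->1):
Peg 0: [5, 4, 2, 1]
Peg 1: [3]
Peg 2: []

After move 10 (0->2):
Peg 0: [5, 4, 2]
Peg 1: [3]
Peg 2: [1]

Answer: Peg 0: [5, 4, 2]
Peg 1: [3]
Peg 2: [1]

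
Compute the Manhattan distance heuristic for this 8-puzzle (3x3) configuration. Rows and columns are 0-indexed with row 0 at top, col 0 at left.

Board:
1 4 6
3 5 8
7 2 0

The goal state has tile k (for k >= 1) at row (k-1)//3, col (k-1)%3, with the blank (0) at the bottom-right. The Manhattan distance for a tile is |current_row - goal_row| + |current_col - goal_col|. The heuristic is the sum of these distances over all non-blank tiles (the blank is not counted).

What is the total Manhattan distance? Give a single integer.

Tile 1: at (0,0), goal (0,0), distance |0-0|+|0-0| = 0
Tile 4: at (0,1), goal (1,0), distance |0-1|+|1-0| = 2
Tile 6: at (0,2), goal (1,2), distance |0-1|+|2-2| = 1
Tile 3: at (1,0), goal (0,2), distance |1-0|+|0-2| = 3
Tile 5: at (1,1), goal (1,1), distance |1-1|+|1-1| = 0
Tile 8: at (1,2), goal (2,1), distance |1-2|+|2-1| = 2
Tile 7: at (2,0), goal (2,0), distance |2-2|+|0-0| = 0
Tile 2: at (2,1), goal (0,1), distance |2-0|+|1-1| = 2
Sum: 0 + 2 + 1 + 3 + 0 + 2 + 0 + 2 = 10

Answer: 10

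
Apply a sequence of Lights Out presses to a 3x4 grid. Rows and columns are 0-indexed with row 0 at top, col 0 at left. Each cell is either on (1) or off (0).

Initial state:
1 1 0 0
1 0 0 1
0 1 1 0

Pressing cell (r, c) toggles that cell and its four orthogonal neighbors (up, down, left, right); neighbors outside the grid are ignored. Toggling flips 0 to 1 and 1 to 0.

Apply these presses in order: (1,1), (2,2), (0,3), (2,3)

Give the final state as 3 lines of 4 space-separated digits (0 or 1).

After press 1 at (1,1):
1 0 0 0
0 1 1 1
0 0 1 0

After press 2 at (2,2):
1 0 0 0
0 1 0 1
0 1 0 1

After press 3 at (0,3):
1 0 1 1
0 1 0 0
0 1 0 1

After press 4 at (2,3):
1 0 1 1
0 1 0 1
0 1 1 0

Answer: 1 0 1 1
0 1 0 1
0 1 1 0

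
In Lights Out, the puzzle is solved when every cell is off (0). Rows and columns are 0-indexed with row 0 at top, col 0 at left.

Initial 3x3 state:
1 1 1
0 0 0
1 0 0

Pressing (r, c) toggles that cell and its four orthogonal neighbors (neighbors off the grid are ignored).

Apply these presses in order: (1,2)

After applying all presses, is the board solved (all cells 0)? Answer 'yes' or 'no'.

After press 1 at (1,2):
1 1 0
0 1 1
1 0 1

Lights still on: 6

Answer: no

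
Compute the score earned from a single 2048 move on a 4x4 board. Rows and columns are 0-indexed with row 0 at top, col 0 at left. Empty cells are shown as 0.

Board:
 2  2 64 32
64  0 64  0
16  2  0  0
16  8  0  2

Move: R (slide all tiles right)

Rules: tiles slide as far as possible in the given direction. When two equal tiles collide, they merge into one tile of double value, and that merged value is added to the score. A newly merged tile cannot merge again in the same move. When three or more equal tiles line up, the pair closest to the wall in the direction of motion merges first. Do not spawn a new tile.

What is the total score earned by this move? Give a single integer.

Slide right:
row 0: [2, 2, 64, 32] -> [0, 4, 64, 32]  score +4 (running 4)
row 1: [64, 0, 64, 0] -> [0, 0, 0, 128]  score +128 (running 132)
row 2: [16, 2, 0, 0] -> [0, 0, 16, 2]  score +0 (running 132)
row 3: [16, 8, 0, 2] -> [0, 16, 8, 2]  score +0 (running 132)
Board after move:
  0   4  64  32
  0   0   0 128
  0   0  16   2
  0  16   8   2

Answer: 132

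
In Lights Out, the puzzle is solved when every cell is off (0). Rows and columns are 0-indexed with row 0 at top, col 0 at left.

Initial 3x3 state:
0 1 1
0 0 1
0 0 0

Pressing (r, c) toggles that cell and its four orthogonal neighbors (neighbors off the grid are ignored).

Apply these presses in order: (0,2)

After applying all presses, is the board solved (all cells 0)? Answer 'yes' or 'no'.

After press 1 at (0,2):
0 0 0
0 0 0
0 0 0

Lights still on: 0

Answer: yes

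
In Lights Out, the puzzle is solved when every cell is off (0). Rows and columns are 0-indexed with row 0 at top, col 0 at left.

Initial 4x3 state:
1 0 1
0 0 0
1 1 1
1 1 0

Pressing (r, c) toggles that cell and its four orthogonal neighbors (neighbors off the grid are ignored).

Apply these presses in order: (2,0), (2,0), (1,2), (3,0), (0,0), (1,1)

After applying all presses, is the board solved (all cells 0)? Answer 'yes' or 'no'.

Answer: yes

Derivation:
After press 1 at (2,0):
1 0 1
1 0 0
0 0 1
0 1 0

After press 2 at (2,0):
1 0 1
0 0 0
1 1 1
1 1 0

After press 3 at (1,2):
1 0 0
0 1 1
1 1 0
1 1 0

After press 4 at (3,0):
1 0 0
0 1 1
0 1 0
0 0 0

After press 5 at (0,0):
0 1 0
1 1 1
0 1 0
0 0 0

After press 6 at (1,1):
0 0 0
0 0 0
0 0 0
0 0 0

Lights still on: 0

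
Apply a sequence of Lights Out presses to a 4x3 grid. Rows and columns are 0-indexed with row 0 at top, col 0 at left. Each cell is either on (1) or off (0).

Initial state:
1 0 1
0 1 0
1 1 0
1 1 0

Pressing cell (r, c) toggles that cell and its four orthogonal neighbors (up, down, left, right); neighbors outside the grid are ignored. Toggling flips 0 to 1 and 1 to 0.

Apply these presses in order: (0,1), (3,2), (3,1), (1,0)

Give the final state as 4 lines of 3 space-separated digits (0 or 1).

Answer: 1 1 0
1 1 0
0 0 1
0 1 0

Derivation:
After press 1 at (0,1):
0 1 0
0 0 0
1 1 0
1 1 0

After press 2 at (3,2):
0 1 0
0 0 0
1 1 1
1 0 1

After press 3 at (3,1):
0 1 0
0 0 0
1 0 1
0 1 0

After press 4 at (1,0):
1 1 0
1 1 0
0 0 1
0 1 0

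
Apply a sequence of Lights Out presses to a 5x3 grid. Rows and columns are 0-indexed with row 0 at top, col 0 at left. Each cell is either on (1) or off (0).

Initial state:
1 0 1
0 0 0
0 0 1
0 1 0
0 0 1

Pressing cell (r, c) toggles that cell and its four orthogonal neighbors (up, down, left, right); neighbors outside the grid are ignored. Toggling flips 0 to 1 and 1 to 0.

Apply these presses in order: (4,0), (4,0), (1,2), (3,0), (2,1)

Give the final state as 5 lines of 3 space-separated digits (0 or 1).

Answer: 1 0 0
0 0 1
0 1 1
1 1 0
1 0 1

Derivation:
After press 1 at (4,0):
1 0 1
0 0 0
0 0 1
1 1 0
1 1 1

After press 2 at (4,0):
1 0 1
0 0 0
0 0 1
0 1 0
0 0 1

After press 3 at (1,2):
1 0 0
0 1 1
0 0 0
0 1 0
0 0 1

After press 4 at (3,0):
1 0 0
0 1 1
1 0 0
1 0 0
1 0 1

After press 5 at (2,1):
1 0 0
0 0 1
0 1 1
1 1 0
1 0 1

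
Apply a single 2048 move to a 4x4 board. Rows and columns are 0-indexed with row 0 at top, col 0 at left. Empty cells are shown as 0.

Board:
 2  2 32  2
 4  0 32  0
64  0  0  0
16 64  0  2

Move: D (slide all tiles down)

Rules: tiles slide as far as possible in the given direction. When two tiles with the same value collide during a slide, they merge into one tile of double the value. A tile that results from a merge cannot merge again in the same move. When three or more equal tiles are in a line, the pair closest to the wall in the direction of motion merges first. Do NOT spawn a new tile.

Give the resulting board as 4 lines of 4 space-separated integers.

Slide down:
col 0: [2, 4, 64, 16] -> [2, 4, 64, 16]
col 1: [2, 0, 0, 64] -> [0, 0, 2, 64]
col 2: [32, 32, 0, 0] -> [0, 0, 0, 64]
col 3: [2, 0, 0, 2] -> [0, 0, 0, 4]

Answer:  2  0  0  0
 4  0  0  0
64  2  0  0
16 64 64  4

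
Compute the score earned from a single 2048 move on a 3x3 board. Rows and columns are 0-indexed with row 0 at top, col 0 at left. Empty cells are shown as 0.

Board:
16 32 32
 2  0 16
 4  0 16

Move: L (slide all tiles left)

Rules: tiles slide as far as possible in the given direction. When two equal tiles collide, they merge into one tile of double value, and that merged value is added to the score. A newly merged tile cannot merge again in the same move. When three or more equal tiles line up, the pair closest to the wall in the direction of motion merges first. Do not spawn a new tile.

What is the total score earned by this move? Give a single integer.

Answer: 64

Derivation:
Slide left:
row 0: [16, 32, 32] -> [16, 64, 0]  score +64 (running 64)
row 1: [2, 0, 16] -> [2, 16, 0]  score +0 (running 64)
row 2: [4, 0, 16] -> [4, 16, 0]  score +0 (running 64)
Board after move:
16 64  0
 2 16  0
 4 16  0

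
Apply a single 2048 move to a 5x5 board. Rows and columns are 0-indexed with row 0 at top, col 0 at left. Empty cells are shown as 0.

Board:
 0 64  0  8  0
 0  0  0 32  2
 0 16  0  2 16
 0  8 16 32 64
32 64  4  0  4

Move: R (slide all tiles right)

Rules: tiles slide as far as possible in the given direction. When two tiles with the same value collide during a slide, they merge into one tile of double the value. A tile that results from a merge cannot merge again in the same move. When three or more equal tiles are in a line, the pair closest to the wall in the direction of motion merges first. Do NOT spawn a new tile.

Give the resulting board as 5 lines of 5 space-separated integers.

Slide right:
row 0: [0, 64, 0, 8, 0] -> [0, 0, 0, 64, 8]
row 1: [0, 0, 0, 32, 2] -> [0, 0, 0, 32, 2]
row 2: [0, 16, 0, 2, 16] -> [0, 0, 16, 2, 16]
row 3: [0, 8, 16, 32, 64] -> [0, 8, 16, 32, 64]
row 4: [32, 64, 4, 0, 4] -> [0, 0, 32, 64, 8]

Answer:  0  0  0 64  8
 0  0  0 32  2
 0  0 16  2 16
 0  8 16 32 64
 0  0 32 64  8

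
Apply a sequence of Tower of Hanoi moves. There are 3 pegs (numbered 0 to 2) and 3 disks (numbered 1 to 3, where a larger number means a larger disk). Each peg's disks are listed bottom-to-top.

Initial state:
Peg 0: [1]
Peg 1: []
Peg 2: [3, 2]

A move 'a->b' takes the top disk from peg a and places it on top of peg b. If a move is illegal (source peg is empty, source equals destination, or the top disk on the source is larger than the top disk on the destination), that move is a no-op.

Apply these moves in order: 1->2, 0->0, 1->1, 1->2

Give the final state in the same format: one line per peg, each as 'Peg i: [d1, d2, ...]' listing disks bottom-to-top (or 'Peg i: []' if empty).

Answer: Peg 0: [1]
Peg 1: []
Peg 2: [3, 2]

Derivation:
After move 1 (1->2):
Peg 0: [1]
Peg 1: []
Peg 2: [3, 2]

After move 2 (0->0):
Peg 0: [1]
Peg 1: []
Peg 2: [3, 2]

After move 3 (1->1):
Peg 0: [1]
Peg 1: []
Peg 2: [3, 2]

After move 4 (1->2):
Peg 0: [1]
Peg 1: []
Peg 2: [3, 2]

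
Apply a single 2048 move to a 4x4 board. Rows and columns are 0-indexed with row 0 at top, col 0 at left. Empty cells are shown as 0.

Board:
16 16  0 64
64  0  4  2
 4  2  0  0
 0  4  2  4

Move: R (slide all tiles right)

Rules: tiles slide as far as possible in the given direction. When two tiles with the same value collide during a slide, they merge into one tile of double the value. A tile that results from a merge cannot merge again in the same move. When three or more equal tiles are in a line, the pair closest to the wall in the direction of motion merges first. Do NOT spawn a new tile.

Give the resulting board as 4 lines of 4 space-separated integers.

Answer:  0  0 32 64
 0 64  4  2
 0  0  4  2
 0  4  2  4

Derivation:
Slide right:
row 0: [16, 16, 0, 64] -> [0, 0, 32, 64]
row 1: [64, 0, 4, 2] -> [0, 64, 4, 2]
row 2: [4, 2, 0, 0] -> [0, 0, 4, 2]
row 3: [0, 4, 2, 4] -> [0, 4, 2, 4]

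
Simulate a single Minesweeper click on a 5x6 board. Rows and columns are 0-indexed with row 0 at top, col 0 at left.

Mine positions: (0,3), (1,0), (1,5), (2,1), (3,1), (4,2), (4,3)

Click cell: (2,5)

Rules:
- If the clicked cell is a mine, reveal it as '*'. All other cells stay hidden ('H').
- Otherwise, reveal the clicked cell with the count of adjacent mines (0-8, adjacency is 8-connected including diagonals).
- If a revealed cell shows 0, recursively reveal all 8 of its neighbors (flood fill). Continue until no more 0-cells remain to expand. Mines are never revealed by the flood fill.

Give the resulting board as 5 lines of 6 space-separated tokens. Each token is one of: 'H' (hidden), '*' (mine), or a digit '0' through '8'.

H H H H H H
H H H H H H
H H H H H 1
H H H H H H
H H H H H H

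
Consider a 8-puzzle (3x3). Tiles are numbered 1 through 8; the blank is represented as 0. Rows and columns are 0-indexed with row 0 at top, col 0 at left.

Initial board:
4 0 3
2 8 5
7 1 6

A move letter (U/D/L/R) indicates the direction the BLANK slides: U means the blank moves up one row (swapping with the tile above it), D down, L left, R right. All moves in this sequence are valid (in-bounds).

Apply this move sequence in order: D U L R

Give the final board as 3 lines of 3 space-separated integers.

After move 1 (D):
4 8 3
2 0 5
7 1 6

After move 2 (U):
4 0 3
2 8 5
7 1 6

After move 3 (L):
0 4 3
2 8 5
7 1 6

After move 4 (R):
4 0 3
2 8 5
7 1 6

Answer: 4 0 3
2 8 5
7 1 6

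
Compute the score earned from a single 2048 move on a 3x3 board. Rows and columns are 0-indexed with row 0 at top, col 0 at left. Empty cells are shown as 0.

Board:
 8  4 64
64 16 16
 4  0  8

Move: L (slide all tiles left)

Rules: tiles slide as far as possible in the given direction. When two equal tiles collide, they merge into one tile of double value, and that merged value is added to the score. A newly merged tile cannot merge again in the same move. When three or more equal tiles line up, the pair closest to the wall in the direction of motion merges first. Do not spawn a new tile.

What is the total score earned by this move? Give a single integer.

Slide left:
row 0: [8, 4, 64] -> [8, 4, 64]  score +0 (running 0)
row 1: [64, 16, 16] -> [64, 32, 0]  score +32 (running 32)
row 2: [4, 0, 8] -> [4, 8, 0]  score +0 (running 32)
Board after move:
 8  4 64
64 32  0
 4  8  0

Answer: 32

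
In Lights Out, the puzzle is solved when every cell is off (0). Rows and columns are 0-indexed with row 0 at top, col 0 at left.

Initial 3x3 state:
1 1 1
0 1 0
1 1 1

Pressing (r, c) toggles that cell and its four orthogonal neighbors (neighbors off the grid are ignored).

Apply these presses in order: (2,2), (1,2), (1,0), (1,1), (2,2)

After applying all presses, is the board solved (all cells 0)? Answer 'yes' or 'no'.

Answer: yes

Derivation:
After press 1 at (2,2):
1 1 1
0 1 1
1 0 0

After press 2 at (1,2):
1 1 0
0 0 0
1 0 1

After press 3 at (1,0):
0 1 0
1 1 0
0 0 1

After press 4 at (1,1):
0 0 0
0 0 1
0 1 1

After press 5 at (2,2):
0 0 0
0 0 0
0 0 0

Lights still on: 0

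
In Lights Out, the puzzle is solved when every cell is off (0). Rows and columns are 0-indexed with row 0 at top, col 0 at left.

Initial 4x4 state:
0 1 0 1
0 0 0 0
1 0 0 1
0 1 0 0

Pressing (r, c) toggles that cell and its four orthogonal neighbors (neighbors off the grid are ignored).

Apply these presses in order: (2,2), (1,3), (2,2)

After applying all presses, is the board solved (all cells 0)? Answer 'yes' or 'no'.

Answer: no

Derivation:
After press 1 at (2,2):
0 1 0 1
0 0 1 0
1 1 1 0
0 1 1 0

After press 2 at (1,3):
0 1 0 0
0 0 0 1
1 1 1 1
0 1 1 0

After press 3 at (2,2):
0 1 0 0
0 0 1 1
1 0 0 0
0 1 0 0

Lights still on: 5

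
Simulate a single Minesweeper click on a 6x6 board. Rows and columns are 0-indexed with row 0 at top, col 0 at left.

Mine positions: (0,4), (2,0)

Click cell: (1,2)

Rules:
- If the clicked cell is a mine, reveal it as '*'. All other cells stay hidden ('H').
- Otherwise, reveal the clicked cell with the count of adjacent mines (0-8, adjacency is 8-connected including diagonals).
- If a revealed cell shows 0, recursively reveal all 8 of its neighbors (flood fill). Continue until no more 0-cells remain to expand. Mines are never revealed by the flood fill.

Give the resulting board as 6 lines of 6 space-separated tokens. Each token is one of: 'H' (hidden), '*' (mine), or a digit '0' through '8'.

0 0 0 1 H H
1 1 0 1 1 1
H 1 0 0 0 0
1 1 0 0 0 0
0 0 0 0 0 0
0 0 0 0 0 0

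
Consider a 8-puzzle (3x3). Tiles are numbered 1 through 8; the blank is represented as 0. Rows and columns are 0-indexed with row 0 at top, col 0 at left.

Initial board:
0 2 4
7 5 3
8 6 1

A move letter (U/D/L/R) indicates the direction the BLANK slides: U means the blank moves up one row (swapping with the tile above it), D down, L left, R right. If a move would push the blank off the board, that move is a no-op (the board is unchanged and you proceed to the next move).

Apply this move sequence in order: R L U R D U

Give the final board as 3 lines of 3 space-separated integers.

After move 1 (R):
2 0 4
7 5 3
8 6 1

After move 2 (L):
0 2 4
7 5 3
8 6 1

After move 3 (U):
0 2 4
7 5 3
8 6 1

After move 4 (R):
2 0 4
7 5 3
8 6 1

After move 5 (D):
2 5 4
7 0 3
8 6 1

After move 6 (U):
2 0 4
7 5 3
8 6 1

Answer: 2 0 4
7 5 3
8 6 1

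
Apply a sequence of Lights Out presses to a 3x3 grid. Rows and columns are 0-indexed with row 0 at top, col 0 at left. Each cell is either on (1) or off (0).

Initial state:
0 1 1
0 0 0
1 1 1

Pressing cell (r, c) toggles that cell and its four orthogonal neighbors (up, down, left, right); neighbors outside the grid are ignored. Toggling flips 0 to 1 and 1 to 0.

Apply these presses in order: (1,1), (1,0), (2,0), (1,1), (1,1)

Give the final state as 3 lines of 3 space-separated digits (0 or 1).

After press 1 at (1,1):
0 0 1
1 1 1
1 0 1

After press 2 at (1,0):
1 0 1
0 0 1
0 0 1

After press 3 at (2,0):
1 0 1
1 0 1
1 1 1

After press 4 at (1,1):
1 1 1
0 1 0
1 0 1

After press 5 at (1,1):
1 0 1
1 0 1
1 1 1

Answer: 1 0 1
1 0 1
1 1 1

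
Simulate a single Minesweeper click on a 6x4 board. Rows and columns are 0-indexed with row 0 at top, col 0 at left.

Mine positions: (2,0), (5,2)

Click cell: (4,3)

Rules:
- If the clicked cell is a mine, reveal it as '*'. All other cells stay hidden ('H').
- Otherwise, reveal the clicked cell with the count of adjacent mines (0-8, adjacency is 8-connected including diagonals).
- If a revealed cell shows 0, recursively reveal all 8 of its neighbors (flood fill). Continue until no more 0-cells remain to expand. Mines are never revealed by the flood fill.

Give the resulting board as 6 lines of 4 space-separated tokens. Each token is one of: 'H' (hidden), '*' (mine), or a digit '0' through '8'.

H H H H
H H H H
H H H H
H H H H
H H H 1
H H H H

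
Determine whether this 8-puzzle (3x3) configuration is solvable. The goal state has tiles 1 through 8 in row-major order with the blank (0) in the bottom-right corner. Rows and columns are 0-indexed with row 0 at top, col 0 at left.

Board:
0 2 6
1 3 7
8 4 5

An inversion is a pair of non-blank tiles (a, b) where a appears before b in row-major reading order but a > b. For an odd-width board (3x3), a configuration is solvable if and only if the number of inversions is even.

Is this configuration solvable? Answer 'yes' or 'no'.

Answer: no

Derivation:
Inversions (pairs i<j in row-major order where tile[i] > tile[j] > 0): 9
9 is odd, so the puzzle is not solvable.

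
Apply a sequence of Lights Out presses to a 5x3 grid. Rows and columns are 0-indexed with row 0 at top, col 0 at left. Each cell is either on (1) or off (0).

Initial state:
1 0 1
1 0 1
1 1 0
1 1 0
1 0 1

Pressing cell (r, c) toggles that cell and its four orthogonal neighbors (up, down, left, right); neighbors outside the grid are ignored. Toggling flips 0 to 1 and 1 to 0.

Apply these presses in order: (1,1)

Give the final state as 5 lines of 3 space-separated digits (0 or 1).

Answer: 1 1 1
0 1 0
1 0 0
1 1 0
1 0 1

Derivation:
After press 1 at (1,1):
1 1 1
0 1 0
1 0 0
1 1 0
1 0 1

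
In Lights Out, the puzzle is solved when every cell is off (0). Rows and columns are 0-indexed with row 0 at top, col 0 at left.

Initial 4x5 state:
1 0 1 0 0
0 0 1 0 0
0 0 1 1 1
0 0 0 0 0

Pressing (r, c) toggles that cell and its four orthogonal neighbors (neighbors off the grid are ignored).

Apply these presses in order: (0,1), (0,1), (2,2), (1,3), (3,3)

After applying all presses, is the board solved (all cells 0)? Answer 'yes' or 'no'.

After press 1 at (0,1):
0 1 0 0 0
0 1 1 0 0
0 0 1 1 1
0 0 0 0 0

After press 2 at (0,1):
1 0 1 0 0
0 0 1 0 0
0 0 1 1 1
0 0 0 0 0

After press 3 at (2,2):
1 0 1 0 0
0 0 0 0 0
0 1 0 0 1
0 0 1 0 0

After press 4 at (1,3):
1 0 1 1 0
0 0 1 1 1
0 1 0 1 1
0 0 1 0 0

After press 5 at (3,3):
1 0 1 1 0
0 0 1 1 1
0 1 0 0 1
0 0 0 1 1

Lights still on: 10

Answer: no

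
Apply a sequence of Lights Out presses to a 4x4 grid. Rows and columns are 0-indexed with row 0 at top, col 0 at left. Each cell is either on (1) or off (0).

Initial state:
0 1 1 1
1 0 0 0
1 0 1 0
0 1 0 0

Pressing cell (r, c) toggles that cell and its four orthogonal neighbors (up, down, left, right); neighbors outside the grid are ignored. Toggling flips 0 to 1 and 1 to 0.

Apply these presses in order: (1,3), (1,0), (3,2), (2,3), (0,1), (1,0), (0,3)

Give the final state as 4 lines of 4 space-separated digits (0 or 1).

After press 1 at (1,3):
0 1 1 0
1 0 1 1
1 0 1 1
0 1 0 0

After press 2 at (1,0):
1 1 1 0
0 1 1 1
0 0 1 1
0 1 0 0

After press 3 at (3,2):
1 1 1 0
0 1 1 1
0 0 0 1
0 0 1 1

After press 4 at (2,3):
1 1 1 0
0 1 1 0
0 0 1 0
0 0 1 0

After press 5 at (0,1):
0 0 0 0
0 0 1 0
0 0 1 0
0 0 1 0

After press 6 at (1,0):
1 0 0 0
1 1 1 0
1 0 1 0
0 0 1 0

After press 7 at (0,3):
1 0 1 1
1 1 1 1
1 0 1 0
0 0 1 0

Answer: 1 0 1 1
1 1 1 1
1 0 1 0
0 0 1 0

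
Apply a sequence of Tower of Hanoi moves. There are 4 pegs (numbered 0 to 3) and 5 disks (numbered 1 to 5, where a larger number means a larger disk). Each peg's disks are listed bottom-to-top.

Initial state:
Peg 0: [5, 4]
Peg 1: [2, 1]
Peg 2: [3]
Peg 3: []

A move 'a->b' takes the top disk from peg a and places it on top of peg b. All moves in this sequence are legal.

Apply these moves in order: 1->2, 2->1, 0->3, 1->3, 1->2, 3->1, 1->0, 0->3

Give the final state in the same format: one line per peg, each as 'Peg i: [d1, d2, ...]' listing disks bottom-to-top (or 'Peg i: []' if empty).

After move 1 (1->2):
Peg 0: [5, 4]
Peg 1: [2]
Peg 2: [3, 1]
Peg 3: []

After move 2 (2->1):
Peg 0: [5, 4]
Peg 1: [2, 1]
Peg 2: [3]
Peg 3: []

After move 3 (0->3):
Peg 0: [5]
Peg 1: [2, 1]
Peg 2: [3]
Peg 3: [4]

After move 4 (1->3):
Peg 0: [5]
Peg 1: [2]
Peg 2: [3]
Peg 3: [4, 1]

After move 5 (1->2):
Peg 0: [5]
Peg 1: []
Peg 2: [3, 2]
Peg 3: [4, 1]

After move 6 (3->1):
Peg 0: [5]
Peg 1: [1]
Peg 2: [3, 2]
Peg 3: [4]

After move 7 (1->0):
Peg 0: [5, 1]
Peg 1: []
Peg 2: [3, 2]
Peg 3: [4]

After move 8 (0->3):
Peg 0: [5]
Peg 1: []
Peg 2: [3, 2]
Peg 3: [4, 1]

Answer: Peg 0: [5]
Peg 1: []
Peg 2: [3, 2]
Peg 3: [4, 1]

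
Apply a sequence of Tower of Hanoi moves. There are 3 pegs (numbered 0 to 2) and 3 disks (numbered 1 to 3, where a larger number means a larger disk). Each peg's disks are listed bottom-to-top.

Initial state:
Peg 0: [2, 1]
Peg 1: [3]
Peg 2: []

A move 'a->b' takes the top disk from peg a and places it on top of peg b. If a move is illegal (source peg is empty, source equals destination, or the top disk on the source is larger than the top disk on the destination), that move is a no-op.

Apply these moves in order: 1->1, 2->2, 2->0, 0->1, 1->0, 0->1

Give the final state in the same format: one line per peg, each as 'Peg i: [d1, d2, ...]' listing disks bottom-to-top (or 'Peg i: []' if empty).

Answer: Peg 0: [2]
Peg 1: [3, 1]
Peg 2: []

Derivation:
After move 1 (1->1):
Peg 0: [2, 1]
Peg 1: [3]
Peg 2: []

After move 2 (2->2):
Peg 0: [2, 1]
Peg 1: [3]
Peg 2: []

After move 3 (2->0):
Peg 0: [2, 1]
Peg 1: [3]
Peg 2: []

After move 4 (0->1):
Peg 0: [2]
Peg 1: [3, 1]
Peg 2: []

After move 5 (1->0):
Peg 0: [2, 1]
Peg 1: [3]
Peg 2: []

After move 6 (0->1):
Peg 0: [2]
Peg 1: [3, 1]
Peg 2: []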